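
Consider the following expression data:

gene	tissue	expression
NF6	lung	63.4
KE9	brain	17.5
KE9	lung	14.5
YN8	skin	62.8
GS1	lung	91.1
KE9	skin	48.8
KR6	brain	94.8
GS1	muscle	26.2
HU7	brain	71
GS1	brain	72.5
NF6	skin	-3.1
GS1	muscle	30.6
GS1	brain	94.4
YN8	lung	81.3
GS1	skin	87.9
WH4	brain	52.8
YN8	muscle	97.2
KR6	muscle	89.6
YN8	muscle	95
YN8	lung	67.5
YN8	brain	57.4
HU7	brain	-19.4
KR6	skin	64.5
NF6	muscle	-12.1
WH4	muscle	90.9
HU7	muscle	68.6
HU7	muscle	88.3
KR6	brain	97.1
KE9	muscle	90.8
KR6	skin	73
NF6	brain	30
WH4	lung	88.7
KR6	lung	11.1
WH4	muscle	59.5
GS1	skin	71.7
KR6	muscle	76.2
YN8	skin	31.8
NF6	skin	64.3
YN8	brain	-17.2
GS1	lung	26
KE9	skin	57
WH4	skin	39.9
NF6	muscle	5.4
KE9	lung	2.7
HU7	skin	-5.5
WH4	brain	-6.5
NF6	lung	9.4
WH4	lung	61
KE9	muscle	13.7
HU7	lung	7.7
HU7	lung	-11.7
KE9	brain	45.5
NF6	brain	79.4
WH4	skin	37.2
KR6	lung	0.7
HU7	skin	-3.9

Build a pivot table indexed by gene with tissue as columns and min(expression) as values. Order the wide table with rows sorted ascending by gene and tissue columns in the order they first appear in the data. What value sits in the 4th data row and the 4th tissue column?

76.2

With rows sorted ascending by gene, row 4 is gene=KR6. tissue columns in first-appearance order: lung, brain, skin, muscle; column 4 is muscle.
Long rows with gene=KR6, tissue=muscle: min(89.6, 76.2) = 76.2.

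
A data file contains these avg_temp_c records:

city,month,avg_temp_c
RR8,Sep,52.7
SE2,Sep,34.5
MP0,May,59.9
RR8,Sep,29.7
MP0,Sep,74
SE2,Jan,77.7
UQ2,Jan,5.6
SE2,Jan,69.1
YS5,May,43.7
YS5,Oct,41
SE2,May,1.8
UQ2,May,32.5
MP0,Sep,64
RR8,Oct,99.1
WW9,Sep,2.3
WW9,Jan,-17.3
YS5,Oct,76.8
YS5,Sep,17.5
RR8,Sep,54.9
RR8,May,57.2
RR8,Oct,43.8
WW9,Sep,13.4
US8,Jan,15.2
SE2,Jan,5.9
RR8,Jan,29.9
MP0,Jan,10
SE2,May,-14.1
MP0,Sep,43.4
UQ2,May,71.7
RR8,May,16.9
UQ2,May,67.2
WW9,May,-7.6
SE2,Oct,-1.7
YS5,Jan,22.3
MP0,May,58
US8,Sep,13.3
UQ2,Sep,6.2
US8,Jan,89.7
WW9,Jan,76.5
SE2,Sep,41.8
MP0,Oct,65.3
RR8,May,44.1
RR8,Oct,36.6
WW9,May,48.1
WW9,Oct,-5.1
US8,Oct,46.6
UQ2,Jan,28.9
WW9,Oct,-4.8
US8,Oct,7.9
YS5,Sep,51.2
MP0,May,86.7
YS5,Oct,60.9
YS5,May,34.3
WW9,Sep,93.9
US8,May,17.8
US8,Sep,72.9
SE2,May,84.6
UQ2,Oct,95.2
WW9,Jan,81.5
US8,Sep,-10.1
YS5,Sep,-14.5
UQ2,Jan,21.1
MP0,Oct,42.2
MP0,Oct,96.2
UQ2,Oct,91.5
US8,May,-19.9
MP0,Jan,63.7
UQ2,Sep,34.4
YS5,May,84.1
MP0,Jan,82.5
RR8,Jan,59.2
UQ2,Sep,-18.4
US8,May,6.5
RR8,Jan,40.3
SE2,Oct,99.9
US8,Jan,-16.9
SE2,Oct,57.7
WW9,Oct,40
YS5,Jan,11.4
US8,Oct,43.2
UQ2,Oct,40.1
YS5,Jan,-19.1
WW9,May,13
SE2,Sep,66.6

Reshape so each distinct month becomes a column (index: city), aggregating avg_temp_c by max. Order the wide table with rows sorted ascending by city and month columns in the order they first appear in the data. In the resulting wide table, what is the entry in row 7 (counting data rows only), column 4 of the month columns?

With rows sorted ascending by city, row 7 is city=YS5. month columns in first-appearance order: Sep, May, Jan, Oct; column 4 is Oct.
Long rows with city=YS5, month=Oct: max(41, 76.8, 60.9) = 76.8.

76.8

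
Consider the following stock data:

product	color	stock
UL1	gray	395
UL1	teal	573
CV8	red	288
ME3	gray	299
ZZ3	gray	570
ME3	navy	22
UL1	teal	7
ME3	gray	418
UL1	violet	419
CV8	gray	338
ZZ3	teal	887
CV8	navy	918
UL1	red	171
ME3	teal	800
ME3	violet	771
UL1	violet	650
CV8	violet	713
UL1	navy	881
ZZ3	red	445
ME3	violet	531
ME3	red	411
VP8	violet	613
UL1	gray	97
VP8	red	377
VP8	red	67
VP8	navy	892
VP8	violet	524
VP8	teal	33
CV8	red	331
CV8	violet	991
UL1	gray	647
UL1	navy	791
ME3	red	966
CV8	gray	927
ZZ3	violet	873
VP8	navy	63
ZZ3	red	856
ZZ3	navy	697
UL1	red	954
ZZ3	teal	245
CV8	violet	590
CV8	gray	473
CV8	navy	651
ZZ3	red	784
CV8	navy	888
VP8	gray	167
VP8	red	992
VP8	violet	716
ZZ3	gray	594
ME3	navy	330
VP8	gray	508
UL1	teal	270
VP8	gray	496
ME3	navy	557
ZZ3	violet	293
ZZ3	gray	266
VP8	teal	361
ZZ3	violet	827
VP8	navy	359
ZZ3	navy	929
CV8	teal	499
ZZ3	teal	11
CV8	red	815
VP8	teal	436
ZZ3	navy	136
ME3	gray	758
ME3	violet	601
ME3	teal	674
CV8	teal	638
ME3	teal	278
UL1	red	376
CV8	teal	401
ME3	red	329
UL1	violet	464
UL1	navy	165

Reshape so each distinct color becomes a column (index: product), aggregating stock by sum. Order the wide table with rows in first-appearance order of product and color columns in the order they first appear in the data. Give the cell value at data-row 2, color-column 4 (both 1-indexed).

With rows in first-appearance order of product, row 2 is product=CV8. color columns in first-appearance order: gray, teal, red, navy, violet; column 4 is navy.
Long rows with product=CV8, color=navy: 918 + 651 + 888 = 2457.

2457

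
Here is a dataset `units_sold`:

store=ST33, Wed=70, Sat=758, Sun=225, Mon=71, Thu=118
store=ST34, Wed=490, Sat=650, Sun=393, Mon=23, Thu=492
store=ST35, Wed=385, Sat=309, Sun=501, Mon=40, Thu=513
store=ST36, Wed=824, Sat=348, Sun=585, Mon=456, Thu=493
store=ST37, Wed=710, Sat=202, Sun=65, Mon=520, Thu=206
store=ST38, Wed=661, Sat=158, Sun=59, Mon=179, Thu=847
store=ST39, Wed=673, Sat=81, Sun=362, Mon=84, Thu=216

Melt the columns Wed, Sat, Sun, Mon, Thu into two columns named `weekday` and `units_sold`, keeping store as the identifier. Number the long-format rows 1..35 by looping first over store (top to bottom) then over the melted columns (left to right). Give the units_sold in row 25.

206

35 rows total (7 × 5). Row 25: index ⌊(25-1)/5⌋ = 4 into store → ST37; (25-1) mod 5 = 4 into the melted columns → Thu.
So row 25 is (ST37, Thu, 206); units_sold = 206.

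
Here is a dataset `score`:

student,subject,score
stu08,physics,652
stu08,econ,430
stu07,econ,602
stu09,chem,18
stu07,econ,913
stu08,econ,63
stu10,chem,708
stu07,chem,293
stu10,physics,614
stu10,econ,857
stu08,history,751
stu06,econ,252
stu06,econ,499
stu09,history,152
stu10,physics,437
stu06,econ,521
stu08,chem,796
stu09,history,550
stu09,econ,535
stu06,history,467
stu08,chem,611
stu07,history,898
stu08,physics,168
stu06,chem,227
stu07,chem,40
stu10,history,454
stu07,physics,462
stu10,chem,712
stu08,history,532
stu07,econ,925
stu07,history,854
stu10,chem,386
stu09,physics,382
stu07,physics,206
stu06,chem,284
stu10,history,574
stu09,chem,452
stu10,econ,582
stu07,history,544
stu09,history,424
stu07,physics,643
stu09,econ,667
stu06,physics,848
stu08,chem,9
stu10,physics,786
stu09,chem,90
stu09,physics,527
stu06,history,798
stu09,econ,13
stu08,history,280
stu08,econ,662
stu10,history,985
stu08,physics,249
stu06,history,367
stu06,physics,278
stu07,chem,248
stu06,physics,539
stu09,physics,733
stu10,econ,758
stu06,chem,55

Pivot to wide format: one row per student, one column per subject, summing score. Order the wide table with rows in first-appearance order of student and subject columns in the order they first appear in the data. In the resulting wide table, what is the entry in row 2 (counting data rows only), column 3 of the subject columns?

With rows in first-appearance order of student, row 2 is student=stu07. subject columns in first-appearance order: physics, econ, chem, history; column 3 is chem.
Long rows with student=stu07, subject=chem: 293 + 40 + 248 = 581.

581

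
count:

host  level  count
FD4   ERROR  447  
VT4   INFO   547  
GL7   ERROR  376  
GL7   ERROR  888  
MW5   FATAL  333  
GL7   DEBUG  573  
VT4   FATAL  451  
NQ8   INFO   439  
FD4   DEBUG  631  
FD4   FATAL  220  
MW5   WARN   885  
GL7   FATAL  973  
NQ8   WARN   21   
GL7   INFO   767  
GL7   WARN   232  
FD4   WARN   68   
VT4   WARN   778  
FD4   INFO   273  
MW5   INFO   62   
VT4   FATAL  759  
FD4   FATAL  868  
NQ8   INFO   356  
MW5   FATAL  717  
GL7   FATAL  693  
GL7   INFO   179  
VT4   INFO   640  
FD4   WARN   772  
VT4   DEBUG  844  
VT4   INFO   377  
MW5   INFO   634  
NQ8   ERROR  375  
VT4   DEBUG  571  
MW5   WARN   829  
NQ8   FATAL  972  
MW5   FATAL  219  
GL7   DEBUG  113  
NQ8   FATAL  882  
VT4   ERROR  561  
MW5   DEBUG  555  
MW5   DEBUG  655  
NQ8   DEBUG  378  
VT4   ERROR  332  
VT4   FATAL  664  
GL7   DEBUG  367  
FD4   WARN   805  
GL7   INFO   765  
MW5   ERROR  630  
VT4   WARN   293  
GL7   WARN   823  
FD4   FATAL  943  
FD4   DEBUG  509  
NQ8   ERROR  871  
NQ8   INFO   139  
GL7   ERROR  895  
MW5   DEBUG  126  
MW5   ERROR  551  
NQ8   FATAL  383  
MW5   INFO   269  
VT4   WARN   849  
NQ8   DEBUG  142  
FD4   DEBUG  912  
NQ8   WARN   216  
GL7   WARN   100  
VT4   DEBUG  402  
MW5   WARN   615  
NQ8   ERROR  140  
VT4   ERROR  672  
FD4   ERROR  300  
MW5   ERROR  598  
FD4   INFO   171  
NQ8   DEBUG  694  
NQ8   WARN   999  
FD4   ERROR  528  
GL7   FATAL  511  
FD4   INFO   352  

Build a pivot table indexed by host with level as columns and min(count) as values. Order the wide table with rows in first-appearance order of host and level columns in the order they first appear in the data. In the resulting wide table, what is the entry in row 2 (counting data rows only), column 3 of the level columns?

451

With rows in first-appearance order of host, row 2 is host=VT4. level columns in first-appearance order: ERROR, INFO, FATAL, DEBUG, WARN; column 3 is FATAL.
Long rows with host=VT4, level=FATAL: min(451, 759, 664) = 451.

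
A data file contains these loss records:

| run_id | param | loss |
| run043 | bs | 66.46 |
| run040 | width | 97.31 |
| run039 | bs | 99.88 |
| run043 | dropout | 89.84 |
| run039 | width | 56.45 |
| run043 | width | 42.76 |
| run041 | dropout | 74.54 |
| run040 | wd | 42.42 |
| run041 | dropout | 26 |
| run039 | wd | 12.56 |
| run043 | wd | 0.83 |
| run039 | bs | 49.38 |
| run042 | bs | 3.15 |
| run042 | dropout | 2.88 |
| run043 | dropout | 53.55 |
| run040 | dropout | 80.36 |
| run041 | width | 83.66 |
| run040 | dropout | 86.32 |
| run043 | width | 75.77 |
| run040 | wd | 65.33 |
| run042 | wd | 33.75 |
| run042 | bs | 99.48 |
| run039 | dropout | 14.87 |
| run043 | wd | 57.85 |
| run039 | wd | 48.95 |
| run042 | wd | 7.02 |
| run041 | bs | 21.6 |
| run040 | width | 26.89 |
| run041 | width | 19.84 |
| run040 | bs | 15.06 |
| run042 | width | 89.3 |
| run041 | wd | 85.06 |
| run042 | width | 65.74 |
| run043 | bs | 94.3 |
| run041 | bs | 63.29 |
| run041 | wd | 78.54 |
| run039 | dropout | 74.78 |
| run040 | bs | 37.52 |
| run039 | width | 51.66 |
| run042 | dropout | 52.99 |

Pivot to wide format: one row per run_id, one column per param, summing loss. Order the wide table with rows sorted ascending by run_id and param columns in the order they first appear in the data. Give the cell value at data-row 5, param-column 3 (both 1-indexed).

143.39

With rows sorted ascending by run_id, row 5 is run_id=run043. param columns in first-appearance order: bs, width, dropout, wd; column 3 is dropout.
Long rows with run_id=run043, param=dropout: 89.84 + 53.55 = 143.39.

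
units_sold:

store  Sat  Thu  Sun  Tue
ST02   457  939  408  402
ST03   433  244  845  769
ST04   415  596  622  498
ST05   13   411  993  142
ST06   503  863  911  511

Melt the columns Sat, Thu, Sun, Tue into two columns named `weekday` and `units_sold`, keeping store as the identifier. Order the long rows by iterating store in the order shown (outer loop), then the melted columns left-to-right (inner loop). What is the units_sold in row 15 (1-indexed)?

20 rows total (5 × 4). Row 15: index ⌊(15-1)/4⌋ = 3 into store → ST05; (15-1) mod 4 = 2 into the melted columns → Sun.
So row 15 is (ST05, Sun, 993); units_sold = 993.

993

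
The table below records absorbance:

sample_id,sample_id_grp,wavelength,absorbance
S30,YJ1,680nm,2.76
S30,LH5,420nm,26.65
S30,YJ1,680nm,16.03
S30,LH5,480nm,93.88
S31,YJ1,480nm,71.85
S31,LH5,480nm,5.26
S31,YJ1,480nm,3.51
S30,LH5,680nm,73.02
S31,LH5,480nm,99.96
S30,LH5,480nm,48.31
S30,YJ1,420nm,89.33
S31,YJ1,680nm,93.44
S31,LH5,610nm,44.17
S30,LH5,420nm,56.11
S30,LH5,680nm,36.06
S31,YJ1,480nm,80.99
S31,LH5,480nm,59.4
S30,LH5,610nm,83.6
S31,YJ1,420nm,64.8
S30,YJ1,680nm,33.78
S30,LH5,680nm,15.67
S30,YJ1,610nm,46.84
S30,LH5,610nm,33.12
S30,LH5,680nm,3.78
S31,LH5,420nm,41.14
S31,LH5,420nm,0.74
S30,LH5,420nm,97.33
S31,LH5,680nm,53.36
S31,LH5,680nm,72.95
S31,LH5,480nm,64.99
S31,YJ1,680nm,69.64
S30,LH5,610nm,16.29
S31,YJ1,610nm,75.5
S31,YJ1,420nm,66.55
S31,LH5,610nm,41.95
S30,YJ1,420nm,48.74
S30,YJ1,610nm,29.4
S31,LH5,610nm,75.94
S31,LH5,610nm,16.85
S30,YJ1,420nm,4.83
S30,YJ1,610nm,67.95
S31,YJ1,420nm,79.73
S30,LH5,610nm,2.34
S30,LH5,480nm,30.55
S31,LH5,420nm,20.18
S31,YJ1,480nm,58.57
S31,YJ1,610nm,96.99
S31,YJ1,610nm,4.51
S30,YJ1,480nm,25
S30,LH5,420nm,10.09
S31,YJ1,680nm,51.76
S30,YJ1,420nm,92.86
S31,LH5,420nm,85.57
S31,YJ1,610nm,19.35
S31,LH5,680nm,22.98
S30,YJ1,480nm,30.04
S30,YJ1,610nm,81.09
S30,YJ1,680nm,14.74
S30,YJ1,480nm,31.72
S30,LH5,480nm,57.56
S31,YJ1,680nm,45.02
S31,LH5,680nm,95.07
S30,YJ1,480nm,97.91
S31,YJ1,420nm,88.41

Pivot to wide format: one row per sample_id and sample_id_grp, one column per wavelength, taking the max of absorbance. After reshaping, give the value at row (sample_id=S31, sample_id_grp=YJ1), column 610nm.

Rows with sample_id=S31, sample_id_grp=YJ1 and wavelength=610nm: absorbance values are 75.5, 96.99, 4.51, 19.35.
max(75.5, 96.99, 4.51, 19.35) = 96.99.

96.99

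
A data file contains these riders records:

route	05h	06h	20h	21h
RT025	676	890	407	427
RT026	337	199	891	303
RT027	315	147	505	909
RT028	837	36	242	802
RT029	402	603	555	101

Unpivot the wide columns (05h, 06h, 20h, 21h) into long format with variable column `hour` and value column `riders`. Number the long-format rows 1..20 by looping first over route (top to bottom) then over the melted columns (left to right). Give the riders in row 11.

20 rows total (5 × 4). Row 11: index ⌊(11-1)/4⌋ = 2 into route → RT027; (11-1) mod 4 = 2 into the melted columns → 20h.
So row 11 is (RT027, 20h, 505); riders = 505.

505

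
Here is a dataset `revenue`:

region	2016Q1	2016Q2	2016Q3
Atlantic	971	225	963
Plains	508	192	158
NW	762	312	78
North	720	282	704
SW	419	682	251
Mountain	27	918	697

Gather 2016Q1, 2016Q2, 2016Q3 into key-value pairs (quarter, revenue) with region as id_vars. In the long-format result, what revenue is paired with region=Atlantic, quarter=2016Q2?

Unpivoting turns each (region, wide-column) pair into one long row.
The wide cell at row Atlantic, column 2016Q2 holds 225, so the long row (Atlantic, 2016Q2) has revenue=225.

225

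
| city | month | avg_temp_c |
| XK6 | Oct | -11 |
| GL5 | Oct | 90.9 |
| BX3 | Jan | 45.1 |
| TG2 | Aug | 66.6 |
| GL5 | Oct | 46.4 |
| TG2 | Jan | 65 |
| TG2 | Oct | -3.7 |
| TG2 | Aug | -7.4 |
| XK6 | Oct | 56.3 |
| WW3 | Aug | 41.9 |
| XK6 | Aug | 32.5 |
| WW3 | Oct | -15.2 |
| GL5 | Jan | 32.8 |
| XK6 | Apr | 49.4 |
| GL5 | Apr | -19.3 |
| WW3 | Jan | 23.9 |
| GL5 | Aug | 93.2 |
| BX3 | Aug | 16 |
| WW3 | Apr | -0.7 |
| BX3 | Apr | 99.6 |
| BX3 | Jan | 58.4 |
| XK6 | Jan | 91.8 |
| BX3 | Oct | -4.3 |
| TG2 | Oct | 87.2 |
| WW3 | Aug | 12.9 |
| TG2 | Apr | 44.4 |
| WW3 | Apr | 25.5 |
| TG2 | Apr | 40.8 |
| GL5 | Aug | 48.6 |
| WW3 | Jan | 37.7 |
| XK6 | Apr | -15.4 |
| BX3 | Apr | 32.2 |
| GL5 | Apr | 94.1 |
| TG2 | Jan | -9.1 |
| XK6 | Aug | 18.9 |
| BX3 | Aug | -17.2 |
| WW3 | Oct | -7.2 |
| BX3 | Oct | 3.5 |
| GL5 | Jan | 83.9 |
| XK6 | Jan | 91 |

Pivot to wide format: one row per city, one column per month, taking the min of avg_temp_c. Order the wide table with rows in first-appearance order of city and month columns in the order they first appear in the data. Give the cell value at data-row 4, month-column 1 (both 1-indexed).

With rows in first-appearance order of city, row 4 is city=TG2. month columns in first-appearance order: Oct, Jan, Aug, Apr; column 1 is Oct.
Long rows with city=TG2, month=Oct: min(-3.7, 87.2) = -3.7.

-3.7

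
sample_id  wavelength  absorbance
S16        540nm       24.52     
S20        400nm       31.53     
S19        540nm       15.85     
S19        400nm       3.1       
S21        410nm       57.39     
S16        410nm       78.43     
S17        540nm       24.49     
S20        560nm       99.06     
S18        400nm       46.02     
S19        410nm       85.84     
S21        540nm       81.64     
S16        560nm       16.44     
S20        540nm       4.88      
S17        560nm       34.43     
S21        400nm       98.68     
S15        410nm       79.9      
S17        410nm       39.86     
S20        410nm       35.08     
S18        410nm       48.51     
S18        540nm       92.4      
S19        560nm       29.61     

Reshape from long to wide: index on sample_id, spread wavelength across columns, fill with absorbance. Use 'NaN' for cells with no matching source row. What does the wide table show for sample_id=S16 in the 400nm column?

NaN

No long-format row has sample_id=S16 and wavelength=400nm, so the cell is NaN.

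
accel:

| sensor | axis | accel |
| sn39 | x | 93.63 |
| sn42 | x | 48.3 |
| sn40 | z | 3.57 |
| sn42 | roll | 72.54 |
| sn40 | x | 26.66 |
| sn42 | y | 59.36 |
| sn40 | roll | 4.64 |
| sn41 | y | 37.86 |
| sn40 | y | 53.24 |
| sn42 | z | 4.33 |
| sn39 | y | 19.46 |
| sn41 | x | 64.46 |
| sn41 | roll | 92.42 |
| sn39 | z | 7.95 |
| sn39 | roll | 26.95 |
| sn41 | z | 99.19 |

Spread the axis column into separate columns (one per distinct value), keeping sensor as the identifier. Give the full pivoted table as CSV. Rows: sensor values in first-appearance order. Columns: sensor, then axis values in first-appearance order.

Columns: sensor plus the 4 distinct axis values (x, z, roll, y).
For example, row sn39 column x takes accel=93.63 from the long row (sn39, x).

sensor,x,z,roll,y
sn39,93.63,7.95,26.95,19.46
sn42,48.3,4.33,72.54,59.36
sn40,26.66,3.57,4.64,53.24
sn41,64.46,99.19,92.42,37.86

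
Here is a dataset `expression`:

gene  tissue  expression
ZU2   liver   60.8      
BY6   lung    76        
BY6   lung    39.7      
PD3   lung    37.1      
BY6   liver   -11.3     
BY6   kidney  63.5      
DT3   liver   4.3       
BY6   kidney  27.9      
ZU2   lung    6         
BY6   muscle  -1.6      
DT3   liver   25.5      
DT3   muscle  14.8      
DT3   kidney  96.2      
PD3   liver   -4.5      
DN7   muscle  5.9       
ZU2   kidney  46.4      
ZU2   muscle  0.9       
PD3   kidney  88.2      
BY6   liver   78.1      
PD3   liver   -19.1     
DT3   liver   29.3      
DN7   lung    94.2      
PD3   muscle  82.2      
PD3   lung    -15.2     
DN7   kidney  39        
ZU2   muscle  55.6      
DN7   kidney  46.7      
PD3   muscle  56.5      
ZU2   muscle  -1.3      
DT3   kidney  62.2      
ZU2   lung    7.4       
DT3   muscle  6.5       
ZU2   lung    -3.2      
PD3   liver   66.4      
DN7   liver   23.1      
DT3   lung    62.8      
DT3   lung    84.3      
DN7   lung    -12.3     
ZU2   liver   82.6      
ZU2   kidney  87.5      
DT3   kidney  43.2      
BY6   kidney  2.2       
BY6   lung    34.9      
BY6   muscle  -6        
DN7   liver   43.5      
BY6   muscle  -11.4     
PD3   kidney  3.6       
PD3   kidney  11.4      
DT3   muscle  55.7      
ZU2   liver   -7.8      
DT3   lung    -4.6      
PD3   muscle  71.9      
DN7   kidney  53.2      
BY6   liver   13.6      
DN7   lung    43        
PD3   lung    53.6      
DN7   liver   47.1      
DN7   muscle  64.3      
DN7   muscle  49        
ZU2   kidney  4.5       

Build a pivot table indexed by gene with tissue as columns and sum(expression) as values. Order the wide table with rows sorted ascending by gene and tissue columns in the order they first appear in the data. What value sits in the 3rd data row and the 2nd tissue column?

142.5

With rows sorted ascending by gene, row 3 is gene=DT3. tissue columns in first-appearance order: liver, lung, kidney, muscle; column 2 is lung.
Long rows with gene=DT3, tissue=lung: 62.8 + 84.3 + -4.6 = 142.5.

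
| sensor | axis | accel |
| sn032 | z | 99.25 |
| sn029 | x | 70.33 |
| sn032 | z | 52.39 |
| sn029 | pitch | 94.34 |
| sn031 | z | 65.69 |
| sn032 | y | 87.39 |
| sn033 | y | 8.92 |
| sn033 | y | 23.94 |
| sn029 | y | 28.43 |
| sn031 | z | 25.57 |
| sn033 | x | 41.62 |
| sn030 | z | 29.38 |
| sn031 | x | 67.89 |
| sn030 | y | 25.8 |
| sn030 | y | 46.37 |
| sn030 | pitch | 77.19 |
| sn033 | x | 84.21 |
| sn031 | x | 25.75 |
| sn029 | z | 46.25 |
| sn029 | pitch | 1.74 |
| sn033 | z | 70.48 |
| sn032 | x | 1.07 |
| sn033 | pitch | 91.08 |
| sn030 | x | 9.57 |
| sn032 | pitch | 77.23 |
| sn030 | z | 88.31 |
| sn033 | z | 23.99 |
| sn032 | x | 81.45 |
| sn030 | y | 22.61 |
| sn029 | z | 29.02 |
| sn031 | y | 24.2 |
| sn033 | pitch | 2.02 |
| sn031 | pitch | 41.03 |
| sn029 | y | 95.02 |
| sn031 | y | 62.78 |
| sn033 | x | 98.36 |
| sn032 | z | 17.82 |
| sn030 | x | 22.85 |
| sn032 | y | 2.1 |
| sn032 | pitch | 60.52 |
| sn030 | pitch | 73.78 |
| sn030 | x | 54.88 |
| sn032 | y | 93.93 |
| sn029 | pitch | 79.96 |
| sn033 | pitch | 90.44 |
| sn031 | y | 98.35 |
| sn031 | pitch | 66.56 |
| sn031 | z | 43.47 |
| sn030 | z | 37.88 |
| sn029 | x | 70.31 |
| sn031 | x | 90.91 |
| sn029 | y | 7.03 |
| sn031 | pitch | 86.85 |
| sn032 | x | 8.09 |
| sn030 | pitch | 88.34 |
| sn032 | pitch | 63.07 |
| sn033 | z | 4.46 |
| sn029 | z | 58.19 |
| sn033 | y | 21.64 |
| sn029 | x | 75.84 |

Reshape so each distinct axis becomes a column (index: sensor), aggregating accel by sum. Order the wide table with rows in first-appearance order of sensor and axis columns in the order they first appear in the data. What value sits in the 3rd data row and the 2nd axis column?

184.55

With rows in first-appearance order of sensor, row 3 is sensor=sn031. axis columns in first-appearance order: z, x, pitch, y; column 2 is x.
Long rows with sensor=sn031, axis=x: 67.89 + 25.75 + 90.91 = 184.55.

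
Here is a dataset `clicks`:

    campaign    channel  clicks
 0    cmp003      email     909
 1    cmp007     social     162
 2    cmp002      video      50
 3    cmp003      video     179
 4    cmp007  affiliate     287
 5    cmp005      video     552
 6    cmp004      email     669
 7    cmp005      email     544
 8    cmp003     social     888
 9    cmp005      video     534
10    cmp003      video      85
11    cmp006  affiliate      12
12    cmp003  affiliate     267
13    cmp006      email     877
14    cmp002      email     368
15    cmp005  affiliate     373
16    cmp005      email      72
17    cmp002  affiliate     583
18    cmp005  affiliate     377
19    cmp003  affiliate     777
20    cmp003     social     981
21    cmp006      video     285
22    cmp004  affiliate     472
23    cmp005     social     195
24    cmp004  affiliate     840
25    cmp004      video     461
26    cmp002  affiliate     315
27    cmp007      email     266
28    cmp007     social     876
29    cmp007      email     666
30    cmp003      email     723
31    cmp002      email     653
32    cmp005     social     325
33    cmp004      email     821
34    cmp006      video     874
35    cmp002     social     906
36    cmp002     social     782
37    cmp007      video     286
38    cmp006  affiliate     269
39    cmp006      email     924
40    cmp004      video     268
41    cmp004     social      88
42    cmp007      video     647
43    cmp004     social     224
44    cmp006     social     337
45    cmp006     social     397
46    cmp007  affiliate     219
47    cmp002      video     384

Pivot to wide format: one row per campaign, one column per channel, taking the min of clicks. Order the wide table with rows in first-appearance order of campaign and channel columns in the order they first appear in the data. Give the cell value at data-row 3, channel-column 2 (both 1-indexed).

782

With rows in first-appearance order of campaign, row 3 is campaign=cmp002. channel columns in first-appearance order: email, social, video, affiliate; column 2 is social.
Long rows with campaign=cmp002, channel=social: min(906, 782) = 782.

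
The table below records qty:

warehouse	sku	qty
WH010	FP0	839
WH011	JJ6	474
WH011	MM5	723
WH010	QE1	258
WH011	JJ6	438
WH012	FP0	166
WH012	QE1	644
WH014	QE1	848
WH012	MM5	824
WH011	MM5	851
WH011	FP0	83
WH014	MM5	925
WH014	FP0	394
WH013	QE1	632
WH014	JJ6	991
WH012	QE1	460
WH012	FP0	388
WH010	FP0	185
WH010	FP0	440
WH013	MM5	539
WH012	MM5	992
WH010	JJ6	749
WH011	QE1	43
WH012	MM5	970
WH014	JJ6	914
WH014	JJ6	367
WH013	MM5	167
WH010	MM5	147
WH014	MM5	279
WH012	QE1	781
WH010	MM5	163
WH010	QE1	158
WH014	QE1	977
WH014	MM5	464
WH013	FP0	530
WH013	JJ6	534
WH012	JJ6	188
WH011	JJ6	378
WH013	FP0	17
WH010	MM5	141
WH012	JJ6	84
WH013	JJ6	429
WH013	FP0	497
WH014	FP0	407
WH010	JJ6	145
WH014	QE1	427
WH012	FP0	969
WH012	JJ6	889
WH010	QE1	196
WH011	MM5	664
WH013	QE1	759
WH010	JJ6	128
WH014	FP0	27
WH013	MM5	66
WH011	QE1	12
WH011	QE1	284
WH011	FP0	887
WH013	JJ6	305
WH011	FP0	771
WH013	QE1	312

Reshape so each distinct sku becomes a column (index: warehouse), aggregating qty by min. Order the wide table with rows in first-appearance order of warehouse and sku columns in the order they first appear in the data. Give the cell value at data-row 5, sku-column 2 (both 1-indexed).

305

With rows in first-appearance order of warehouse, row 5 is warehouse=WH013. sku columns in first-appearance order: FP0, JJ6, MM5, QE1; column 2 is JJ6.
Long rows with warehouse=WH013, sku=JJ6: min(534, 429, 305) = 305.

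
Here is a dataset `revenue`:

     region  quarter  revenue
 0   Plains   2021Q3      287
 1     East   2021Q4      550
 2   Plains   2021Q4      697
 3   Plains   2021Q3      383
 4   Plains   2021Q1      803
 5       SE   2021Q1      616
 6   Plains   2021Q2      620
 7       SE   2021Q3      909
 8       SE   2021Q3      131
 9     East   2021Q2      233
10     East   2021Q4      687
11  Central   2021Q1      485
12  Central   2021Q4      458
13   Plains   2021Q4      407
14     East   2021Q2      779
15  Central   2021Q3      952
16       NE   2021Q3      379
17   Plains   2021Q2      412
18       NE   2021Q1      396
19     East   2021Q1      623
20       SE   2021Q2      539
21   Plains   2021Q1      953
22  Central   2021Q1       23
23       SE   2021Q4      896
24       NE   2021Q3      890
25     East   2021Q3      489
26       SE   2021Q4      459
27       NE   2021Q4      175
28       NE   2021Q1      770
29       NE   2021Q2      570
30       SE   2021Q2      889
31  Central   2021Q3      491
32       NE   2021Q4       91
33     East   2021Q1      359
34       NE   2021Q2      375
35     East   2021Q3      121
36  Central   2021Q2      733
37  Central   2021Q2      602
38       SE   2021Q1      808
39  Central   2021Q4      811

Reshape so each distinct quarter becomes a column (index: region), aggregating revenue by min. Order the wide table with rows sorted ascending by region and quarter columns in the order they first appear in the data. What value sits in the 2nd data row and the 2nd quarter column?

550

With rows sorted ascending by region, row 2 is region=East. quarter columns in first-appearance order: 2021Q3, 2021Q4, 2021Q1, 2021Q2; column 2 is 2021Q4.
Long rows with region=East, quarter=2021Q4: min(550, 687) = 550.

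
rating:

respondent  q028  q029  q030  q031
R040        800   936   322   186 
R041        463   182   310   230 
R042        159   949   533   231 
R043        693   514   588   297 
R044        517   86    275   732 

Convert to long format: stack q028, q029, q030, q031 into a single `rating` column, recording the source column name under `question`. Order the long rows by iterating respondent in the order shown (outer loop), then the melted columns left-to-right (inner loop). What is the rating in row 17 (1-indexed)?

20 rows total (5 × 4). Row 17: index ⌊(17-1)/4⌋ = 4 into respondent → R044; (17-1) mod 4 = 0 into the melted columns → q028.
So row 17 is (R044, q028, 517); rating = 517.

517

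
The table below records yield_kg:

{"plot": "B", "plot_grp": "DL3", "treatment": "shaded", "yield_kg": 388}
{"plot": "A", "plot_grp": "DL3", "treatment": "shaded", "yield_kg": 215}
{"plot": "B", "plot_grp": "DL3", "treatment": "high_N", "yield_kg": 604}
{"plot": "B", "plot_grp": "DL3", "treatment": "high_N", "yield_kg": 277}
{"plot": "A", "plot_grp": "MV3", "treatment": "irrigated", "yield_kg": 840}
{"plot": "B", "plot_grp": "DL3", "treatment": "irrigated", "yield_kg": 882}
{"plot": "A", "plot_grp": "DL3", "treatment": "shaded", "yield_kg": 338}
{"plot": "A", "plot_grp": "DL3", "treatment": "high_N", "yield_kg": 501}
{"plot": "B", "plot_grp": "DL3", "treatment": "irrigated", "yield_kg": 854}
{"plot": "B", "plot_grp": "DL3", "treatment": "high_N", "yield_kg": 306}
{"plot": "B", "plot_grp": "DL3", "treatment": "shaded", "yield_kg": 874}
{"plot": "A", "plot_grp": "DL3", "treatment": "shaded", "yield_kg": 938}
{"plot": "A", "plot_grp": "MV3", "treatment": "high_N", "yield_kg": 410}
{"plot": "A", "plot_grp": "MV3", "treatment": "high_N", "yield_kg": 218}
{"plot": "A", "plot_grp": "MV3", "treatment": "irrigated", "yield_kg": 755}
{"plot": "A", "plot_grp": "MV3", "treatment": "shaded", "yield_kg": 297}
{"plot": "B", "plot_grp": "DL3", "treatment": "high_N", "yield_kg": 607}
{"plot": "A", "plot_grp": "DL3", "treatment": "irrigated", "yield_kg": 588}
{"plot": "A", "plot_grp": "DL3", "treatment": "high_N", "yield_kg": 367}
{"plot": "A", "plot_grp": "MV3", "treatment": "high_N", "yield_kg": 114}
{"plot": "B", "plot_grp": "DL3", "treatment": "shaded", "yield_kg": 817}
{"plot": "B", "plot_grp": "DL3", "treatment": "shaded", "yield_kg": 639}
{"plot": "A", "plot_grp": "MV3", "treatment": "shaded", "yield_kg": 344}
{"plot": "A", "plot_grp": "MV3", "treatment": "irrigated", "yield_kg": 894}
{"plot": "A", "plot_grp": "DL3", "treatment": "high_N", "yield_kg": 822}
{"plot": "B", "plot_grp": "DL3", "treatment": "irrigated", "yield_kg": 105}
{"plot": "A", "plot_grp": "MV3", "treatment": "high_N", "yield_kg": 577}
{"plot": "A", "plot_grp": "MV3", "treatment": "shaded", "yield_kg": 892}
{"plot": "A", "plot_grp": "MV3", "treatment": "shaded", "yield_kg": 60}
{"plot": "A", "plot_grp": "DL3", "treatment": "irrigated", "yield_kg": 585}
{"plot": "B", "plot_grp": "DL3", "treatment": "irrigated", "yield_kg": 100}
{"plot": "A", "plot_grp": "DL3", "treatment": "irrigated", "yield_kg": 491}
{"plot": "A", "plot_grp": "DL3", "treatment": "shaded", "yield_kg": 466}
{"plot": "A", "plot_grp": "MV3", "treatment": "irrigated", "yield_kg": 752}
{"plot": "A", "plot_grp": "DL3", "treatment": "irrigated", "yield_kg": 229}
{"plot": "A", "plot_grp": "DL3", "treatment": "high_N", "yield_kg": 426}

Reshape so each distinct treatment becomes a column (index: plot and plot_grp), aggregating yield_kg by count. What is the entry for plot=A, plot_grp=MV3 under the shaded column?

4

Rows with plot=A, plot_grp=MV3 and treatment=shaded: yield_kg values are 297, 344, 892, 60.
4 rows match — count = 4.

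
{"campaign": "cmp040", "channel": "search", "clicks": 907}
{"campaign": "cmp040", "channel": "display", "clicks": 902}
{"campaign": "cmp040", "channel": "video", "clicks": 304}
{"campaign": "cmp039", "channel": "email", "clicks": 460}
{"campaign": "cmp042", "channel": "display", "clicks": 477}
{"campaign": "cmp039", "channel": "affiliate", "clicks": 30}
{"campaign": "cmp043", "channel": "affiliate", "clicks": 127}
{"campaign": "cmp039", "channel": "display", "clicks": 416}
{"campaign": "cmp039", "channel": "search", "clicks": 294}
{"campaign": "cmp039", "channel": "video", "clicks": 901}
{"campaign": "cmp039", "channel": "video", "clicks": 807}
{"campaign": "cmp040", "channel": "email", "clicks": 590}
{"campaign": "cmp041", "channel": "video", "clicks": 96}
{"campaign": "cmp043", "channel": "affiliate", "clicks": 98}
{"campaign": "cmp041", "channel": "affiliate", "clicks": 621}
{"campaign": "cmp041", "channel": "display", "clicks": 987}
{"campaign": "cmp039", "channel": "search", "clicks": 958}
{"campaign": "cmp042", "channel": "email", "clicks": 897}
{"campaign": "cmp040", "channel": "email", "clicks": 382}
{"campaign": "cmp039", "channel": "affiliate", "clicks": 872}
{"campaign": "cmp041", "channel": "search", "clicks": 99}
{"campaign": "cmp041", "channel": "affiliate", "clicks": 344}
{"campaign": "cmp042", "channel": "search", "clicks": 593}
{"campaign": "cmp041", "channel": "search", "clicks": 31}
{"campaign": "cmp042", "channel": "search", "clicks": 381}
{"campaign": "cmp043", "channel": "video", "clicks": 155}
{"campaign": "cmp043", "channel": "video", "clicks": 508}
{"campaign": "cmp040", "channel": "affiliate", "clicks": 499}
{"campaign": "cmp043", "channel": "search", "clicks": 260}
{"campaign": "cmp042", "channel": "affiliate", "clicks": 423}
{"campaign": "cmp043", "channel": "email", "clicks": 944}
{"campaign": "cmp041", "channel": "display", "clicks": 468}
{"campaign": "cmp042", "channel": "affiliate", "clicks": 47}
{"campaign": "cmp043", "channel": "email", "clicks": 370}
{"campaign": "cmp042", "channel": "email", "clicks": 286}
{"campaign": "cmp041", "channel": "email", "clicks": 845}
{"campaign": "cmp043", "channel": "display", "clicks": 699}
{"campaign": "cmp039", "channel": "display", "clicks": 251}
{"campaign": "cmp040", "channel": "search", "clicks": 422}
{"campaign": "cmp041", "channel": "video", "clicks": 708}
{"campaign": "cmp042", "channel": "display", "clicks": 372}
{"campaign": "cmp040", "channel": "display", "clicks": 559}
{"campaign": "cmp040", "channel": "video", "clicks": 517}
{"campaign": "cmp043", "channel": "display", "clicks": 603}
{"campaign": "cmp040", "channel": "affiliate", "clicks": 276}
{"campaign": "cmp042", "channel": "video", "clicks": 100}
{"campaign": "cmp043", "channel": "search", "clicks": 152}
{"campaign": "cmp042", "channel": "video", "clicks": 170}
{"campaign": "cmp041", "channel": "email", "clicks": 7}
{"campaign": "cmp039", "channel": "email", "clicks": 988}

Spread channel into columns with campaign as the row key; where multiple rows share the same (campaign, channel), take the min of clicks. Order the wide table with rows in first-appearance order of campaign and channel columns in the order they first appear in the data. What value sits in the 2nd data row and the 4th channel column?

460

With rows in first-appearance order of campaign, row 2 is campaign=cmp039. channel columns in first-appearance order: search, display, video, email, affiliate; column 4 is email.
Long rows with campaign=cmp039, channel=email: min(460, 988) = 460.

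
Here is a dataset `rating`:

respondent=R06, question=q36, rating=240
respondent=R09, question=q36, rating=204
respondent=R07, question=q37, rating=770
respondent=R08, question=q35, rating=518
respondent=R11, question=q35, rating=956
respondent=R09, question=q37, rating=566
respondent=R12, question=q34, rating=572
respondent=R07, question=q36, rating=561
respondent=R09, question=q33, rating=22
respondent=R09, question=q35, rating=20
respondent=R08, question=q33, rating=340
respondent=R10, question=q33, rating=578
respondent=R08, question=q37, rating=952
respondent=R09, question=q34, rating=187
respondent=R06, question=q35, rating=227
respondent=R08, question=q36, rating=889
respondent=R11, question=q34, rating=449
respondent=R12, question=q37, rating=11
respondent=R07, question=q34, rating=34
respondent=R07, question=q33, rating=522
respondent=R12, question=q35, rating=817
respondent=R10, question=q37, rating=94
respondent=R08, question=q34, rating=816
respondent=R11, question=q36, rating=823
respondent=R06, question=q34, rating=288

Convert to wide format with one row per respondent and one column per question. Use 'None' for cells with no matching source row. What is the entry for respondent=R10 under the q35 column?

None

No long-format row has respondent=R10 and question=q35, so the cell is None.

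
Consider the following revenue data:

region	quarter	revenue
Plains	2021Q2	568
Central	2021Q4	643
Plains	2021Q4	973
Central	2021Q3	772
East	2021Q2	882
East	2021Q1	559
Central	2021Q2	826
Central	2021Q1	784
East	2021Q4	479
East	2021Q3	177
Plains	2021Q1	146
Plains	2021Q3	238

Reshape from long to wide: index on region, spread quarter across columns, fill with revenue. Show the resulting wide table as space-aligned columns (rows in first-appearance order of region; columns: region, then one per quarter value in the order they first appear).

region   2021Q2  2021Q4  2021Q3  2021Q1
Plains   568     973     238     146   
Central  826     643     772     784   
East     882     479     177     559   

Columns: region plus the 4 distinct quarter values (2021Q2, 2021Q4, 2021Q3, 2021Q1).
For example, row Plains column 2021Q2 takes revenue=568 from the long row (Plains, 2021Q2).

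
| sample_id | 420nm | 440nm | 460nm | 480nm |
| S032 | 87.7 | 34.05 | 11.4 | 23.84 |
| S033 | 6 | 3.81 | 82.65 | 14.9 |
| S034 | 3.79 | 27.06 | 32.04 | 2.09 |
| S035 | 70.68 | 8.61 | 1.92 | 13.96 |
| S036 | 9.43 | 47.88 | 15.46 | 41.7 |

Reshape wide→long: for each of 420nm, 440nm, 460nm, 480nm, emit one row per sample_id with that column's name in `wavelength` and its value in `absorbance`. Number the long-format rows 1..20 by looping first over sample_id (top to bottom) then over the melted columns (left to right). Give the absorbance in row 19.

20 rows total (5 × 4). Row 19: index ⌊(19-1)/4⌋ = 4 into sample_id → S036; (19-1) mod 4 = 2 into the melted columns → 460nm.
So row 19 is (S036, 460nm, 15.46); absorbance = 15.46.

15.46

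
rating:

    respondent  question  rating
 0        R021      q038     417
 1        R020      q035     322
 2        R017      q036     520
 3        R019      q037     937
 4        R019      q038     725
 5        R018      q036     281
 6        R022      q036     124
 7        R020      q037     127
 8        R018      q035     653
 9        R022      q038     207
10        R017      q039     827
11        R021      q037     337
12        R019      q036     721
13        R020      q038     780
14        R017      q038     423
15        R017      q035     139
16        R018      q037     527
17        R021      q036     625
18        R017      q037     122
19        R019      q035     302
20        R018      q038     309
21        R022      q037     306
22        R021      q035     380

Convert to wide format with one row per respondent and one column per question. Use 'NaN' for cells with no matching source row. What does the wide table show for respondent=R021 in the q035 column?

The long row with respondent=R021, question=q035 has rating=380.

380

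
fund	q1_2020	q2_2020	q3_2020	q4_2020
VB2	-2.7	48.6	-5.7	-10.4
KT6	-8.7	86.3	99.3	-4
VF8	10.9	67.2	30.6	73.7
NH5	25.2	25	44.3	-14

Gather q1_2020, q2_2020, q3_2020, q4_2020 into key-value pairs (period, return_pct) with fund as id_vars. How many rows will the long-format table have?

16

4 fund values × 4 melted columns = 16 rows.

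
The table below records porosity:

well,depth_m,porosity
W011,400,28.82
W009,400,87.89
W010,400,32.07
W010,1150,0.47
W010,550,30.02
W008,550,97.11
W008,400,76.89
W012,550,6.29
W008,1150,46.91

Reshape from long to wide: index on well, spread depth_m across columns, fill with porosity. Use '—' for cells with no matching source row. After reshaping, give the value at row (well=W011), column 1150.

No long-format row has well=W011 and depth_m=1150, so the cell is —.

—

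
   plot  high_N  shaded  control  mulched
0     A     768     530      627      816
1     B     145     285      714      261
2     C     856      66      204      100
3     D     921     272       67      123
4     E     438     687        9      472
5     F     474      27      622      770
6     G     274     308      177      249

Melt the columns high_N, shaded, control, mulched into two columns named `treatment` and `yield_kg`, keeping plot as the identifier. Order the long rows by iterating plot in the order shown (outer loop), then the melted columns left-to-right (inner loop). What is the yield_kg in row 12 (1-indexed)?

28 rows total (7 × 4). Row 12: index ⌊(12-1)/4⌋ = 2 into plot → C; (12-1) mod 4 = 3 into the melted columns → mulched.
So row 12 is (C, mulched, 100); yield_kg = 100.

100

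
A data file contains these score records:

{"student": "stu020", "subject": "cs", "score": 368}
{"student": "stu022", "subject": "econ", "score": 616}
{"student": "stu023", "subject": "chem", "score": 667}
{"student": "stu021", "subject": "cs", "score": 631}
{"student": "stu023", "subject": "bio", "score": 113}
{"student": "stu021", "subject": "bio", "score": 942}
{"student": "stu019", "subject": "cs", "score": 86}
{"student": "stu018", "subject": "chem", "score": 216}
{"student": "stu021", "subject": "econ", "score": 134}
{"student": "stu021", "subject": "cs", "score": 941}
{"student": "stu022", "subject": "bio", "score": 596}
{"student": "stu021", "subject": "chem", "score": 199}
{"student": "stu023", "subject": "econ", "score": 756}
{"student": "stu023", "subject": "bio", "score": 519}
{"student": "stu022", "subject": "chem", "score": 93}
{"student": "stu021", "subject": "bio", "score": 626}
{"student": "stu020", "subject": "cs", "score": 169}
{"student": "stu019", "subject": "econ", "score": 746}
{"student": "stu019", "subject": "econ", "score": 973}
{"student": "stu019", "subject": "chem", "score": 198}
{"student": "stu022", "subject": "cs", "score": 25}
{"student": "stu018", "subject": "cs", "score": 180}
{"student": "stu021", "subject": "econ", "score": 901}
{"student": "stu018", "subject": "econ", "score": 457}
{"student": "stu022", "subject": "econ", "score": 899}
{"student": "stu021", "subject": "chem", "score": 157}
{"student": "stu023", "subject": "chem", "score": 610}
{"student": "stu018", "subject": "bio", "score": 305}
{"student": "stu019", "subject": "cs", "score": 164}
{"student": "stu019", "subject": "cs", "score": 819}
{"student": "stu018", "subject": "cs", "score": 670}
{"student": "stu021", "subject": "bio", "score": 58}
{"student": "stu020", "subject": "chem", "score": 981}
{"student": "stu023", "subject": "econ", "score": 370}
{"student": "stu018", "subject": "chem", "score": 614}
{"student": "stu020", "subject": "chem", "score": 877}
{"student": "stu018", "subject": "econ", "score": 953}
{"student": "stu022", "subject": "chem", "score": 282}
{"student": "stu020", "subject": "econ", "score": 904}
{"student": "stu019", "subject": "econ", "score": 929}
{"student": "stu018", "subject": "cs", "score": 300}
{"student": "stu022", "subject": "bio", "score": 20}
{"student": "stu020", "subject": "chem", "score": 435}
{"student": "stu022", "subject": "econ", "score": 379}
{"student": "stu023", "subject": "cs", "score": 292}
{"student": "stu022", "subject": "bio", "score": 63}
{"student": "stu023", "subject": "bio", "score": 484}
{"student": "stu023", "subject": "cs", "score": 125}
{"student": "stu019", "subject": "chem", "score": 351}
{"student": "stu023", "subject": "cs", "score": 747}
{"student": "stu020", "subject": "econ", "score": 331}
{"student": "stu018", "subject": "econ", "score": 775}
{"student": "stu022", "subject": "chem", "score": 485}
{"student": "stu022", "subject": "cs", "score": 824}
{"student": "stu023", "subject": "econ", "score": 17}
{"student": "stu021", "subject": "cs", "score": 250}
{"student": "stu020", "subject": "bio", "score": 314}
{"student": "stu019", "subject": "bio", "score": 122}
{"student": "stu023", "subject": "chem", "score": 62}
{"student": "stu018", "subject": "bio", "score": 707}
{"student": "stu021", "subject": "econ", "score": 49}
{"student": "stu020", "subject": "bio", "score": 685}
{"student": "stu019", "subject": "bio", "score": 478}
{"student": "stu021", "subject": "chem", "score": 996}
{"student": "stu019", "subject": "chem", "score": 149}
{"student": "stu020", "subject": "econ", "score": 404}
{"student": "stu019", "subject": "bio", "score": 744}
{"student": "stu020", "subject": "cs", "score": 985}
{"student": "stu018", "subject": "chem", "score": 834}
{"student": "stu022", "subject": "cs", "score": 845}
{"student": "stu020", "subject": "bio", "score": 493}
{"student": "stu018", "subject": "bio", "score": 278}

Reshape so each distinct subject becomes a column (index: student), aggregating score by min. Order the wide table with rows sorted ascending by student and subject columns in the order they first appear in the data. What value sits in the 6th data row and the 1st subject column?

125

With rows sorted ascending by student, row 6 is student=stu023. subject columns in first-appearance order: cs, econ, chem, bio; column 1 is cs.
Long rows with student=stu023, subject=cs: min(292, 125, 747) = 125.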